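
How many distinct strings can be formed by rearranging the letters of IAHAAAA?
7! / (1! × 5! × 1!) = 42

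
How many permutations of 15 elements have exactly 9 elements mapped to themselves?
Choose the 9 fixed points C(15,9) = 5005, derange the rest: !6 = Σ_{j=0}^{6} (-1)^j·6!/j! = 720 - 720 + 360 - 120 + 30 - 6 + 1 = 265. Product = 5005 × 265 = 1326325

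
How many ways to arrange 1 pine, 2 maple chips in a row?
3! / (1! × 2!) = 3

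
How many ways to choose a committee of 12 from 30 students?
C(30,12) = 30!/(12!×18!) = 86493225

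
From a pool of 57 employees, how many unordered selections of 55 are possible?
C(57,55) = 57!/(55!×2!) = 1596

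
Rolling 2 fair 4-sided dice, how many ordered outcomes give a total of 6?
Coefficient of x^6 in (x + x² + ... + x^4)^2. By inclusion-exclusion on dice exceeding 4: Σ_j (-1)^j C(2,j)·C(6-1-4j, 1) = C(2,0)·C(5,1) - C(2,1)·C(1,1) = 1·5 - 2·1 = 3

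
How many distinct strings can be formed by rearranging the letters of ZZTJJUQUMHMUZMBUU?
17! / (1! × 1! × 1! × 2! × 3! × 5! × 3! × 1!) = 41167526400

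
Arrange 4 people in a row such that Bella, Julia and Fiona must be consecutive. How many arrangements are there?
Treat the 3 as one block: (4-3+1)! × 3! = 2 × 6 = 12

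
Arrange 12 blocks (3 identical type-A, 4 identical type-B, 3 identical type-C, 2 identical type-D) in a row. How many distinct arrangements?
12! / (3! × 4! × 3! × 2!) = 277200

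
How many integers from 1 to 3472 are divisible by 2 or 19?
⌊3472/2⌋ + ⌊3472/19⌋ - ⌊3472/38⌋ = 1736 + 182 - 91 = 1827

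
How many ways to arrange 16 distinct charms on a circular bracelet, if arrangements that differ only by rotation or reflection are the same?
(16-1)!/2 = 1307674368000/2 = 653837184000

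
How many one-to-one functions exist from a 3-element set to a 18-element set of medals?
P(18,3) = 18!/(18-3)! = 4896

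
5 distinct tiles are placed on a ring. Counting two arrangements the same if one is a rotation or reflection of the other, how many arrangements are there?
(5-1)!/2 = 24/2 = 12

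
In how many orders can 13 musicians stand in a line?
13! = 6227020800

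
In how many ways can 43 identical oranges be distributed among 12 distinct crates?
C(43+12-1, 12-1) = C(54, 11) = 95722852680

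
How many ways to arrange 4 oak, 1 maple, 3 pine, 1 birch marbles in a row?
9! / (4! × 1! × 3! × 1!) = 2520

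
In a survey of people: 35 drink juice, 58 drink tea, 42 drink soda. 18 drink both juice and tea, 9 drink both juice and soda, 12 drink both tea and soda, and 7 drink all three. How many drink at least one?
|A∪B∪C| = 35+58+42-18-9-12+7 = 103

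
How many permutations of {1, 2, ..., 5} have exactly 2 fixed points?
Choose the 2 fixed points C(5,2) = 10, derange the rest: !3 = Σ_{j=0}^{3} (-1)^j·3!/j! = 6 - 6 + 3 - 1 = 2. Product = 10 × 2 = 20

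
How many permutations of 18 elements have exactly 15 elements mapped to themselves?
Choose the 15 fixed points C(18,15) = 816, derange the rest: !3 = Σ_{j=0}^{3} (-1)^j·3!/j! = 6 - 6 + 3 - 1 = 2. Product = 816 × 2 = 1632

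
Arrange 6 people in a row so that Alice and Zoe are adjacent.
Treat as block: (6-1)! × 2! = 120 × 2 = 240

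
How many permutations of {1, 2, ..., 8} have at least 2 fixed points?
Exactly j fixed points: C(8,j)·!(8-j); sum over j ≥ 2 (derangement numbers via !m = (m-1)·(!(m-1) + !(m-2)): !0..!6 = 1, 0, 1, 2, 9, 44, 265). Σ_{j=2}^{8} C(8,j)·!(8-j) = C(8,2)·!6 + C(8,3)·!5 + C(8,4)·!4 + C(8,5)·!3 + C(8,6)·!2 + C(8,7)·!1 + C(8,8)·!0 = 28·265 + 56·44 + 70·9 + 56·2 + 28·1 + 8·0 + 1·1 = 10655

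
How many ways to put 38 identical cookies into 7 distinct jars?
C(38+7-1, 7-1) = C(44, 6) = 7059052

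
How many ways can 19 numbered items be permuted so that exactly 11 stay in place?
Choose the 11 fixed points C(19,11) = 75582, derange the rest: !8 = Σ_{j=0}^{8} (-1)^j·8!/j! = 40320 - 40320 + 20160 - 6720 + 1680 - 336 + 56 - 8 + 1 = 14833. Product = 75582 × 14833 = 1121107806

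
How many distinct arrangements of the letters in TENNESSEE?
9! / (1! × 4! × 2! × 2!) = 3780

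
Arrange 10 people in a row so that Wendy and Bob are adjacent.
Treat as block: (10-1)! × 2! = 362880 × 2 = 725760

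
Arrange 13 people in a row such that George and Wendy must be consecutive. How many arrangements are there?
Treat the 2 as one block: (13-2+1)! × 2! = 479001600 × 2 = 958003200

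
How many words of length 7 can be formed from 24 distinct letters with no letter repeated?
P(24,7) = 24!/(24-7)! = 1744364160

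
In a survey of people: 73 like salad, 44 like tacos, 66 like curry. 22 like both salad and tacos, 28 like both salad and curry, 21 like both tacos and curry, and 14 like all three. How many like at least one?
|A∪B∪C| = 73+44+66-22-28-21+14 = 126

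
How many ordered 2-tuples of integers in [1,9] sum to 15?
Coefficient of x^15 in (x + x² + ... + x^9)^2. By inclusion-exclusion on dice exceeding 9: Σ_j (-1)^j C(2,j)·C(15-1-9j, 1) = C(2,0)·C(14,1) - C(2,1)·C(5,1) = 1·14 - 2·5 = 4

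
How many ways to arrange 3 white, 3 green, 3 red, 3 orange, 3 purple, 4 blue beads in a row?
19! / (3! × 3! × 3! × 3! × 3! × 4!) = 651819168000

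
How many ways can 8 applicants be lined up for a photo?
8! = 40320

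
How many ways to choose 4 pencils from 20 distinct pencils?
C(20,4) = 20!/(4!×16!) = 4845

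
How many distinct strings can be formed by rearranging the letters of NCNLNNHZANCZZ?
13! / (3! × 2! × 1! × 1! × 1! × 5!) = 4324320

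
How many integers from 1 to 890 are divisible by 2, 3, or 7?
⌊890/2⌋+⌊890/3⌋+⌊890/7⌋ - ⌊890/6⌋-⌊890/14⌋-⌊890/21⌋ + ⌊890/42⌋ = 445+296+127 - 148-63-42 + 21 = 636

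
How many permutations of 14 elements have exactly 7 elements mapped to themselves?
Choose the 7 fixed points C(14,7) = 3432, derange the rest: !7 = Σ_{j=0}^{7} (-1)^j·7!/j! = 5040 - 5040 + 2520 - 840 + 210 - 42 + 7 - 1 = 1854. Product = 3432 × 1854 = 6362928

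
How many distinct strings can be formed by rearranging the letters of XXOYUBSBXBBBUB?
14! / (1! × 1! × 6! × 3! × 2! × 1!) = 10090080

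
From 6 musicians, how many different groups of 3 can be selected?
C(6,3) = 6!/(3!×3!) = 20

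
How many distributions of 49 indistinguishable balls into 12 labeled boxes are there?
C(49+12-1, 12-1) = C(60, 11) = 342700125300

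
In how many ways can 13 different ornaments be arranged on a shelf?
13! = 6227020800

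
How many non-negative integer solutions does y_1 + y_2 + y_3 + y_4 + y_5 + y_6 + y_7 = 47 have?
C(47+7-1, 7-1) = C(53, 6) = 22957480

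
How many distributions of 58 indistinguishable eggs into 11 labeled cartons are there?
C(58+11-1, 11-1) = C(68, 10) = 290752384208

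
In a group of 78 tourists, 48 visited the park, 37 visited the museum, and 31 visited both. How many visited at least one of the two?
|A∪B| = |A| + |B| - |A∩B| = 48 + 37 - 31 = 54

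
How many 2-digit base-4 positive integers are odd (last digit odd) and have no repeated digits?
Last∈{1,3}. Last=0: 0. Last nonzero: 2×2×P(2,0) = 4. Total = 4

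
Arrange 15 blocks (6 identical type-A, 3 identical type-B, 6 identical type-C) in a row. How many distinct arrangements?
15! / (6! × 3! × 6!) = 420420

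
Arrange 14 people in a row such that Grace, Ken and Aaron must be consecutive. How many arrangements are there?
Treat the 3 as one block: (14-3+1)! × 3! = 479001600 × 6 = 2874009600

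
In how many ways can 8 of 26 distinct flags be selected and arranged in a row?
P(26,8) = 26!/(26-8)! = 62990928000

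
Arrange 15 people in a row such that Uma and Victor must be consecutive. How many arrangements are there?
Treat the 2 as one block: (15-2+1)! × 2! = 87178291200 × 2 = 174356582400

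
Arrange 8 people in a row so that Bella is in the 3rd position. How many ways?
Fix one position: (8-1)! = 5040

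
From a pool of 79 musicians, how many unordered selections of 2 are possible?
C(79,2) = 79!/(2!×77!) = 3081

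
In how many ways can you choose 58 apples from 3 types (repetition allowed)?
C(58+3-1, 3-1) = C(60, 2) = 1770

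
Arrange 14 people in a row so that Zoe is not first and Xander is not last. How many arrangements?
By inclusion-exclusion: 14! - 2×(14-1)! + (14-2)! = 87178291200 - 12454041600 + 479001600 = 75203251200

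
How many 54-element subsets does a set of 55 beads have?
C(55,54) = 55!/(54!×1!) = 55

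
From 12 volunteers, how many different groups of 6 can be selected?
C(12,6) = 12!/(6!×6!) = 924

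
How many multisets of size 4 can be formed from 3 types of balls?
C(4+3-1, 3-1) = C(6, 2) = 15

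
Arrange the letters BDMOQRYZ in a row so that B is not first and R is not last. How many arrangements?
By inclusion-exclusion: 8! - 2×(8-1)! + (8-2)! = 40320 - 10080 + 720 = 30960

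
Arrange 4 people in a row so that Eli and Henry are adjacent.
Treat as block: (4-1)! × 2! = 6 × 2 = 12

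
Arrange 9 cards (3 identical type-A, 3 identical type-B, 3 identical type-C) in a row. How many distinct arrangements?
9! / (3! × 3! × 3!) = 1680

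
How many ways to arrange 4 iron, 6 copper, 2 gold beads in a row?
12! / (4! × 6! × 2!) = 13860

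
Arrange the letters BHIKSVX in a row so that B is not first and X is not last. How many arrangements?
By inclusion-exclusion: 7! - 2×(7-1)! + (7-2)! = 5040 - 1440 + 120 = 3720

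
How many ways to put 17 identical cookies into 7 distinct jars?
C(17+7-1, 7-1) = C(23, 6) = 100947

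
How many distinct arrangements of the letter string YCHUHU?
6! / (2! × 2! × 1! × 1!) = 180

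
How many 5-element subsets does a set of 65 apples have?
C(65,5) = 65!/(5!×60!) = 8259888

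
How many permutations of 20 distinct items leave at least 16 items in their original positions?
Exactly j fixed points: C(20,j)·!(20-j); sum over j ≥ 16 (derangement numbers via !m = (m-1)·(!(m-1) + !(m-2)): !0..!4 = 1, 0, 1, 2, 9). Σ_{j=16}^{20} C(20,j)·!(20-j) = C(20,16)·!4 + C(20,17)·!3 + C(20,18)·!2 + C(20,19)·!1 + C(20,20)·!0 = 4845·9 + 1140·2 + 190·1 + 20·0 + 1·1 = 46076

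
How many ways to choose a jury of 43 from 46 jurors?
C(46,43) = 46!/(43!×3!) = 15180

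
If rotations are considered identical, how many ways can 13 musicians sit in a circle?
Circular: fix one position, arrange the rest. (13-1)! = 479001600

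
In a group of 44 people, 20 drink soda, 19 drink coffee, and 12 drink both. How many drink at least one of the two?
|A∪B| = |A| + |B| - |A∩B| = 20 + 19 - 12 = 27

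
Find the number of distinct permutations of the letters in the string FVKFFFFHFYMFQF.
14! / (1! × 1! × 1! × 8! × 1! × 1! × 1!) = 2162160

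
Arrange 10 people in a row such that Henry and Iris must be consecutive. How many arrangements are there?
Treat the 2 as one block: (10-2+1)! × 2! = 362880 × 2 = 725760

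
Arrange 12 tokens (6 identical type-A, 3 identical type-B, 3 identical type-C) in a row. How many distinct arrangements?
12! / (6! × 3! × 3!) = 18480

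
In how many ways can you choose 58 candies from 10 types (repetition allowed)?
C(58+10-1, 10-1) = C(67, 9) = 42757703560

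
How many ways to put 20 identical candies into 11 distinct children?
C(20+11-1, 11-1) = C(30, 10) = 30045015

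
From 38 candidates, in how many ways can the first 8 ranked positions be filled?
P(38,8) = 38!/(38-8)! = 1971788797440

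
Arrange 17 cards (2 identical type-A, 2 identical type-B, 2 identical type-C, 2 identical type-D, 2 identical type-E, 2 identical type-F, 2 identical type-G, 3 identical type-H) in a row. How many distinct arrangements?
17! / (2! × 2! × 2! × 2! × 2! × 2! × 2! × 3!) = 463134672000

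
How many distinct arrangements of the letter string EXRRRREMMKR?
11! / (1! × 5! × 1! × 2! × 2!) = 83160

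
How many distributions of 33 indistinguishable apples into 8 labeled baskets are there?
C(33+8-1, 8-1) = C(40, 7) = 18643560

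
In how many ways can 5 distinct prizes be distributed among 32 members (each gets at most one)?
P(32,5) = 32!/(32-5)! = 24165120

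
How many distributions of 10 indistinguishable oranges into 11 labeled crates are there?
C(10+11-1, 11-1) = C(20, 10) = 184756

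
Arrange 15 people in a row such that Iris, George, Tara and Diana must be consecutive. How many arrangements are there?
Treat the 4 as one block: (15-4+1)! × 4! = 479001600 × 24 = 11496038400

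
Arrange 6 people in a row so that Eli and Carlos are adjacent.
Treat as block: (6-1)! × 2! = 120 × 2 = 240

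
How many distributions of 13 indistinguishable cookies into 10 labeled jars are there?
C(13+10-1, 10-1) = C(22, 9) = 497420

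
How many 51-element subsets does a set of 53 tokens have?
C(53,51) = 53!/(51!×2!) = 1378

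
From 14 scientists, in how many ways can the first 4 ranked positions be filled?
P(14,4) = 14!/(14-4)! = 24024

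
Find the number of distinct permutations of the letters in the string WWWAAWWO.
8! / (5! × 2! × 1!) = 168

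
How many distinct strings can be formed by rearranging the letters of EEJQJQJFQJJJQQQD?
16! / (1! × 2! × 6! × 1! × 6!) = 20180160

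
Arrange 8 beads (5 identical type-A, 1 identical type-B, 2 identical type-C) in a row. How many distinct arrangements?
8! / (5! × 1! × 2!) = 168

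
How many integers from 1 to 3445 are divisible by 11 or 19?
⌊3445/11⌋ + ⌊3445/19⌋ - ⌊3445/209⌋ = 313 + 181 - 16 = 478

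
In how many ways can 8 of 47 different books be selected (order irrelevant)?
C(47,8) = 47!/(8!×39!) = 314457495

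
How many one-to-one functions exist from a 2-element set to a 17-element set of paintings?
P(17,2) = 17!/(17-2)! = 272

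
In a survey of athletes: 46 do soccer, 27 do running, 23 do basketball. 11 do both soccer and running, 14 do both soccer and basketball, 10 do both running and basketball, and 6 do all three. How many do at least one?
|A∪B∪C| = 46+27+23-11-14-10+6 = 67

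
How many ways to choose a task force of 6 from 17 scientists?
C(17,6) = 17!/(6!×11!) = 12376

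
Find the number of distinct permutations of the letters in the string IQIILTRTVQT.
11! / (3! × 3! × 1! × 2! × 1! × 1!) = 554400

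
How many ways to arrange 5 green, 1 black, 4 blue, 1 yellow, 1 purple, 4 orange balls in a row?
16! / (5! × 1! × 4! × 1! × 1! × 4!) = 302702400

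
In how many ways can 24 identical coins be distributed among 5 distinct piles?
C(24+5-1, 5-1) = C(28, 4) = 20475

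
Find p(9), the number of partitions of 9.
Pentagonal recurrence p(n) = p(n-1) + p(n-2) - p(n-5) - p(n-7) + p(n-12) + p(n-15) - ... gives p(0..8) = 1, 1, 2, 3, 5, 7, 11, 15, 22. p(9) = p(8) + p(7) - p(4) - p(2) = 22 + 15 - 5 - 2 = 30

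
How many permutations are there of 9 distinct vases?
9! = 362880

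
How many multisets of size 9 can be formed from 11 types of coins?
C(9+11-1, 11-1) = C(19, 10) = 92378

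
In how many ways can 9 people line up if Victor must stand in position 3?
Fix one position: (9-1)! = 40320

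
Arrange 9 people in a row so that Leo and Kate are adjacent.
Treat as block: (9-1)! × 2! = 40320 × 2 = 80640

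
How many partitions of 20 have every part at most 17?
Let r_j(i) = number of partitions of i into parts ≤ j, for i = 0..20. r_1(i) = 1 for all i; r_j(i) = r_{j-1}(i) + r_j(i-j). Rows j = 2..17: ≤2: 1 1 2 2 3 3 4 4 5 5 6 6 7 7 8 8 9 9 10 10 11; ≤3: 1 1 2 3 4 5 7 8 10 12 14 16 19 21 24 27 30 33 37 40 44; ≤4: 1 1 2 3 5 6 9 11 15 18 23 27 34 39 47 54 64 72 84 94 108; ≤5: 1 1 2 3 5 7 10 13 18 23 30 37 47 57 70 84 101 119 141 164 192; ≤6: 1 1 2 3 5 7 11 14 20 26 35 44 58 71 90 110 136 163 199 235 282; ≤7: 1 1 2 3 5 7 11 15 21 28 38 49 65 82 105 131 164 201 248 300 364; ≤8: 1 1 2 3 5 7 11 15 22 29 40 52 70 89 116 146 186 230 288 352 434; ≤9: 1 1 2 3 5 7 11 15 22 30 41 54 73 94 123 157 201 252 318 393 488; ≤10: 1 1 2 3 5 7 11 15 22 30 42 55 75 97 128 164 212 267 340 423 530; ≤11: 1 1 2 3 5 7 11 15 22 30 42 56 76 99 131 169 219 278 355 445 560; ≤12: 1 1 2 3 5 7 11 15 22 30 42 56 77 100 133 172 224 285 366 460 582; ≤13: 1 1 2 3 5 7 11 15 22 30 42 56 77 101 134 174 227 290 373 471 597; ≤14: 1 1 2 3 5 7 11 15 22 30 42 56 77 101 135 175 229 293 378 478 608; ≤15: 1 1 2 3 5 7 11 15 22 30 42 56 77 101 135 176 230 295 381 483 615; ≤16: 1 1 2 3 5 7 11 15 22 30 42 56 77 101 135 176 231 296 383 486 620; ≤17: 1 1 2 3 5 7 11 15 22 30 42 56 77 101 135 176 231 297 384 488 623. r_17(20) = 623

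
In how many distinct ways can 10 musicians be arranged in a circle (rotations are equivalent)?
Circular: fix one position, arrange the rest. (10-1)! = 362880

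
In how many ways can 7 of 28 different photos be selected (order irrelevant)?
C(28,7) = 28!/(7!×21!) = 1184040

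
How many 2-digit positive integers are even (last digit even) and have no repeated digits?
Last∈{0,2,4,6,8}. Last=0: 9. Last nonzero: 4×8×P(8,0) = 32. Total = 41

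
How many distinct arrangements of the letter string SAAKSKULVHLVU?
13! / (2! × 2! × 2! × 1! × 2! × 2! × 2!) = 97297200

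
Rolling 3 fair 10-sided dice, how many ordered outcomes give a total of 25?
Coefficient of x^25 in (x + x² + ... + x^10)^3. By inclusion-exclusion on dice exceeding 10: Σ_j (-1)^j C(3,j)·C(25-1-10j, 2) = C(3,0)·C(24,2) - C(3,1)·C(14,2) + C(3,2)·C(4,2) = 1·276 - 3·91 + 3·6 = 21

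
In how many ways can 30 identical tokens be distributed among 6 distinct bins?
C(30+6-1, 6-1) = C(35, 5) = 324632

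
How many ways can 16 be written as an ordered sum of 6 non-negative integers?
C(16+6-1, 6-1) = C(21, 5) = 20349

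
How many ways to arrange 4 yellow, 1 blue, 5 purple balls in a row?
10! / (4! × 1! × 5!) = 1260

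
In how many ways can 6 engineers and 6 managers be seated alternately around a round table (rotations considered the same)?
Fix one of the engineers: (6-1)! ways for the remaining engineers, × 6! ways for the managers = 120 × 720 = 86400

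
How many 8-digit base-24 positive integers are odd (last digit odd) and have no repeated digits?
Last∈{1,3,5,7,9,11,13,15,17,19,21,23}. Last=0: 0. Last nonzero: 12×22×P(22,6) = 14182439040. Total = 14182439040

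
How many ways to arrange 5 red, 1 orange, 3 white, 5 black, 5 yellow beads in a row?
19! / (5! × 1! × 3! × 5! × 5!) = 11732745024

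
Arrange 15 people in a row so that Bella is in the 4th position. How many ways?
Fix one position: (15-1)! = 87178291200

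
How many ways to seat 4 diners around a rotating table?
Circular: fix one position, arrange the rest. (4-1)! = 6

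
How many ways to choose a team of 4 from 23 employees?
C(23,4) = 23!/(4!×19!) = 8855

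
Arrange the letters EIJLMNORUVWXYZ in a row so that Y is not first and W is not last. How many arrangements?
By inclusion-exclusion: 14! - 2×(14-1)! + (14-2)! = 87178291200 - 12454041600 + 479001600 = 75203251200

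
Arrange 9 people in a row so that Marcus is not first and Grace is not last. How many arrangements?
By inclusion-exclusion: 9! - 2×(9-1)! + (9-2)! = 362880 - 80640 + 5040 = 287280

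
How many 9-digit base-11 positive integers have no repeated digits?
First digit: 10 choices (nonzero). Then descending: 10 × 10 × 9 × 8 × 7 × 6 × 5 × 4 × 3 = 18144000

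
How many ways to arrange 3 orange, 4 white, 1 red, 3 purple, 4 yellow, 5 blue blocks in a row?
20! / (3! × 4! × 1! × 3! × 4! × 5!) = 977728752000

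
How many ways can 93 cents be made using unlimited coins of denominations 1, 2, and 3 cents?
Coefficient of x^93 in 1/(1-x^1) · 1/(1-x^2) · 1/(1-x^3). Case on j = number of 3-cent coins (j = 0..31); remainder r = 93 - 3j is made from {1,2} in ⌊r/2⌋+1 ways. r = 93, 90, 87, 84, 81, 78, 75, 72, 69, 66, 63, 60, 57, 54, 51, 48, 45, 42, 39, 36, 33, 30, 27, 24, 21, 18, 15, 12, 9, 6, 3, 0 → 47 + 46 + 44 + 43 + 41 + 40 + 38 + 37 + 35 + 34 + 32 + 31 + 29 + 28 + 26 + 25 + 23 + 22 + 20 + 19 + 17 + 16 + 14 + 13 + 11 + 10 + 8 + 7 + 5 + 4 + 2 + 1 = 768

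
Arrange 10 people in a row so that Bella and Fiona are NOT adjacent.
Total - adjacent = 10! - (10-1)!×2 = 3628800 - 725760 = 2903040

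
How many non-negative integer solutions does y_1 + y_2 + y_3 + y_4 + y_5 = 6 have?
C(6+5-1, 5-1) = C(10, 4) = 210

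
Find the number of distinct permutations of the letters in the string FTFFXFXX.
8! / (4! × 1! × 3!) = 280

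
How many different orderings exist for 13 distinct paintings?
13! = 6227020800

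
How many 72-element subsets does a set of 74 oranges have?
C(74,72) = 74!/(72!×2!) = 2701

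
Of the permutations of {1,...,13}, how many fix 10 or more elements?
Exactly j fixed points: C(13,j)·!(13-j); sum over j ≥ 10 (derangement numbers via !m = (m-1)·(!(m-1) + !(m-2)): !0..!3 = 1, 0, 1, 2). Σ_{j=10}^{13} C(13,j)·!(13-j) = C(13,10)·!3 + C(13,11)·!2 + C(13,12)·!1 + C(13,13)·!0 = 286·2 + 78·1 + 13·0 + 1·1 = 651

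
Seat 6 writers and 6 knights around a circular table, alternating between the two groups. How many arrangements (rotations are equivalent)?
Fix one of the writers: (6-1)! ways for the remaining writers, × 6! ways for the knights = 120 × 720 = 86400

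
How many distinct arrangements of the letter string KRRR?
4! / (1! × 3!) = 4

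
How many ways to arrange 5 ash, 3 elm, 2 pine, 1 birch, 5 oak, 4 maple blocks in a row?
20! / (5! × 3! × 2! × 1! × 5! × 4!) = 586637251200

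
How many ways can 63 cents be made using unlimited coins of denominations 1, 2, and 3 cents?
Coefficient of x^63 in 1/(1-x^1) · 1/(1-x^2) · 1/(1-x^3). Case on j = number of 3-cent coins (j = 0..21); remainder r = 63 - 3j is made from {1,2} in ⌊r/2⌋+1 ways. r = 63, 60, 57, 54, 51, 48, 45, 42, 39, 36, 33, 30, 27, 24, 21, 18, 15, 12, 9, 6, 3, 0 → 32 + 31 + 29 + 28 + 26 + 25 + 23 + 22 + 20 + 19 + 17 + 16 + 14 + 13 + 11 + 10 + 8 + 7 + 5 + 4 + 2 + 1 = 363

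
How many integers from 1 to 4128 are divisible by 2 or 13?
⌊4128/2⌋ + ⌊4128/13⌋ - ⌊4128/26⌋ = 2064 + 317 - 158 = 2223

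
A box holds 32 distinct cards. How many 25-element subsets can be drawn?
C(32,25) = 32!/(25!×7!) = 3365856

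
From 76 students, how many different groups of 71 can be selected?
C(76,71) = 76!/(71!×5!) = 18474840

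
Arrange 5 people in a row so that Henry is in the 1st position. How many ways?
Fix one position: (5-1)! = 24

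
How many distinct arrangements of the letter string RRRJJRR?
7! / (2! × 5!) = 21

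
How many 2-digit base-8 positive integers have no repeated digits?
First digit: 7 choices (nonzero). Then descending: 7 × 7 = 49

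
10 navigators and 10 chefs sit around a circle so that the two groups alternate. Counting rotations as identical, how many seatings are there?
Fix one of the navigators: (10-1)! ways for the remaining navigators, × 10! ways for the chefs = 362880 × 3628800 = 1316818944000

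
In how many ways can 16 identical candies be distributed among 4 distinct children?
C(16+4-1, 4-1) = C(19, 3) = 969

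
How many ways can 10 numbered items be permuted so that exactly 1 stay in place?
Choose the 1 fixed point C(10,1) = 10, derange the rest: !9 = Σ_{j=0}^{9} (-1)^j·9!/j! = 362880 - 362880 + 181440 - 60480 + 15120 - 3024 + 504 - 72 + 9 - 1 = 133496. Product = 10 × 133496 = 1334960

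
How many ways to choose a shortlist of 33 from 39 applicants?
C(39,33) = 39!/(33!×6!) = 3262623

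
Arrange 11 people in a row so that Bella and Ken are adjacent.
Treat as block: (11-1)! × 2! = 3628800 × 2 = 7257600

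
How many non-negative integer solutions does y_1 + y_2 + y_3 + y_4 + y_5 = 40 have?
C(40+5-1, 5-1) = C(44, 4) = 135751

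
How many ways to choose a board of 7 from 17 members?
C(17,7) = 17!/(7!×10!) = 19448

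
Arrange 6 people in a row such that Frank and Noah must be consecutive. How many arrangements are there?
Treat the 2 as one block: (6-2+1)! × 2! = 120 × 2 = 240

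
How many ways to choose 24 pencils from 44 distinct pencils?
C(44,24) = 44!/(24!×20!) = 1761039350070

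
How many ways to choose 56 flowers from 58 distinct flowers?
C(58,56) = 58!/(56!×2!) = 1653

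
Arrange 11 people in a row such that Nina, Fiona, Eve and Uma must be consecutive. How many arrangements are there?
Treat the 4 as one block: (11-4+1)! × 4! = 40320 × 24 = 967680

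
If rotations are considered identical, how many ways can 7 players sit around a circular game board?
Circular: fix one position, arrange the rest. (7-1)! = 720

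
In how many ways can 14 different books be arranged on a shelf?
14! = 87178291200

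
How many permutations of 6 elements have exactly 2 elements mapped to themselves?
Choose the 2 fixed points C(6,2) = 15, derange the rest: !4 = Σ_{j=0}^{4} (-1)^j·4!/j! = 24 - 24 + 12 - 4 + 1 = 9. Product = 15 × 9 = 135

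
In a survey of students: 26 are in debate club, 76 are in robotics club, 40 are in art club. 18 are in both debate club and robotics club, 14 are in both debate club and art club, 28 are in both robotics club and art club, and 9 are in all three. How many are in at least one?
|A∪B∪C| = 26+76+40-18-14-28+9 = 91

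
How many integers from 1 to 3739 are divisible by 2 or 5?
⌊3739/2⌋ + ⌊3739/5⌋ - ⌊3739/10⌋ = 1869 + 747 - 373 = 2243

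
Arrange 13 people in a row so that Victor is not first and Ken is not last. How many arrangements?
By inclusion-exclusion: 13! - 2×(13-1)! + (13-2)! = 6227020800 - 958003200 + 39916800 = 5308934400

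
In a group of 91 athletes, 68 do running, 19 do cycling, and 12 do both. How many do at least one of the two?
|A∪B| = |A| + |B| - |A∩B| = 68 + 19 - 12 = 75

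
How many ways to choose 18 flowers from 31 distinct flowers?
C(31,18) = 31!/(18!×13!) = 206253075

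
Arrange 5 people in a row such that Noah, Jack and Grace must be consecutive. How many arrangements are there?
Treat the 3 as one block: (5-3+1)! × 3! = 6 × 6 = 36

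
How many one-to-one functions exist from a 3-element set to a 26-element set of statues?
P(26,3) = 26!/(26-3)! = 15600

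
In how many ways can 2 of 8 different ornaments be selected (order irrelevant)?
C(8,2) = 8!/(2!×6!) = 28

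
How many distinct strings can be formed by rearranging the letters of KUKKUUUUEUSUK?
13! / (4! × 1! × 7! × 1!) = 51480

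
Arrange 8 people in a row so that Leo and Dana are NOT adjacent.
Total - adjacent = 8! - (8-1)!×2 = 40320 - 10080 = 30240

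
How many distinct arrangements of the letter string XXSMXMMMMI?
10! / (1! × 3! × 5! × 1!) = 5040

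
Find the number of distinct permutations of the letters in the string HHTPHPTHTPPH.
12! / (3! × 5! × 4!) = 27720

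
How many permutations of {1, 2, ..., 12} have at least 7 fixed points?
Exactly j fixed points: C(12,j)·!(12-j); sum over j ≥ 7 (derangement numbers via !m = (m-1)·(!(m-1) + !(m-2)): !0..!5 = 1, 0, 1, 2, 9, 44). Σ_{j=7}^{12} C(12,j)·!(12-j) = C(12,7)·!5 + C(12,8)·!4 + C(12,9)·!3 + C(12,10)·!2 + C(12,11)·!1 + C(12,12)·!0 = 792·44 + 495·9 + 220·2 + 66·1 + 12·0 + 1·1 = 39810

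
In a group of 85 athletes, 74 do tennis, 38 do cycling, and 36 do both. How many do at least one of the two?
|A∪B| = |A| + |B| - |A∩B| = 74 + 38 - 36 = 76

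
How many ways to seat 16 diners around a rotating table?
Circular: fix one position, arrange the rest. (16-1)! = 1307674368000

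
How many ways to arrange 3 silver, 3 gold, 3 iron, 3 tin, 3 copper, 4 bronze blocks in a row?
19! / (3! × 3! × 3! × 3! × 3! × 4!) = 651819168000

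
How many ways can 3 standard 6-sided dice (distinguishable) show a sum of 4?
Coefficient of x^4 in (x + x² + ... + x^6)^3. By inclusion-exclusion on dice exceeding 6: Σ_j (-1)^j C(3,j)·C(4-1-6j, 2) = C(3,0)·C(3,2) = 1·3 = 3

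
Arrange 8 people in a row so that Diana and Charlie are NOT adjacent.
Total - adjacent = 8! - (8-1)!×2 = 40320 - 10080 = 30240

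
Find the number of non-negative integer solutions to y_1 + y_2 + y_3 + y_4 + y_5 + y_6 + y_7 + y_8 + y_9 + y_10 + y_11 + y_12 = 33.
C(33+12-1, 12-1) = C(44, 11) = 7669339132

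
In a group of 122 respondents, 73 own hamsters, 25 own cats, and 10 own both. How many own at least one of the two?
|A∪B| = |A| + |B| - |A∩B| = 73 + 25 - 10 = 88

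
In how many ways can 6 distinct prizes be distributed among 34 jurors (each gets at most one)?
P(34,6) = 34!/(34-6)! = 968330880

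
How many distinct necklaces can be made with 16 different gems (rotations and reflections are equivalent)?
(16-1)!/2 = 1307674368000/2 = 653837184000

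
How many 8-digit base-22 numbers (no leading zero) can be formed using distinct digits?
First digit: 21 choices (nonzero). Then descending: 21 × 21 × 20 × 19 × 18 × 17 × 16 × 15 = 12307075200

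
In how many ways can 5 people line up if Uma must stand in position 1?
Fix one position: (5-1)! = 24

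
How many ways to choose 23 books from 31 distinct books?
C(31,23) = 31!/(23!×8!) = 7888725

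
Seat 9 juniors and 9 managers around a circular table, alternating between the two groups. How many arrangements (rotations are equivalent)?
Fix one of the juniors: (9-1)! ways for the remaining juniors, × 9! ways for the managers = 40320 × 362880 = 14631321600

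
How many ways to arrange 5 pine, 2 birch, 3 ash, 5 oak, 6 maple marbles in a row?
21! / (5! × 2! × 3! × 5! × 6!) = 410646075840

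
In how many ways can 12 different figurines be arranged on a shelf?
12! = 479001600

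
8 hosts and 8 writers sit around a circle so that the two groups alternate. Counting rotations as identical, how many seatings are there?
Fix one of the hosts: (8-1)! ways for the remaining hosts, × 8! ways for the writers = 5040 × 40320 = 203212800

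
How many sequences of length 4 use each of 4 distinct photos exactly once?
4! = 24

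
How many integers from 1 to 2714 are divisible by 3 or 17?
⌊2714/3⌋ + ⌊2714/17⌋ - ⌊2714/51⌋ = 904 + 159 - 53 = 1010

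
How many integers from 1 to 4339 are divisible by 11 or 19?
⌊4339/11⌋ + ⌊4339/19⌋ - ⌊4339/209⌋ = 394 + 228 - 20 = 602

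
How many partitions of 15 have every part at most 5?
Let r_j(i) = number of partitions of i into parts ≤ j, for i = 0..15. r_1(i) = 1 for all i; r_j(i) = r_{j-1}(i) + r_j(i-j). Rows j = 2..5: ≤2: 1 1 2 2 3 3 4 4 5 5 6 6 7 7 8 8; ≤3: 1 1 2 3 4 5 7 8 10 12 14 16 19 21 24 27; ≤4: 1 1 2 3 5 6 9 11 15 18 23 27 34 39 47 54; ≤5: 1 1 2 3 5 7 10 13 18 23 30 37 47 57 70 84. r_5(15) = 84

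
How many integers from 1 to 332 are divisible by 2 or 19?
⌊332/2⌋ + ⌊332/19⌋ - ⌊332/38⌋ = 166 + 17 - 8 = 175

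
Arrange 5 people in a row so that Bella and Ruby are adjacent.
Treat as block: (5-1)! × 2! = 24 × 2 = 48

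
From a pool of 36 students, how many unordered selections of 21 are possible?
C(36,21) = 36!/(21!×15!) = 5567902560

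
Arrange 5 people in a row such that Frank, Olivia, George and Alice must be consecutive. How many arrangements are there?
Treat the 4 as one block: (5-4+1)! × 4! = 2 × 24 = 48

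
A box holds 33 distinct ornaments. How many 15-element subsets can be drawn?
C(33,15) = 33!/(15!×18!) = 1037158320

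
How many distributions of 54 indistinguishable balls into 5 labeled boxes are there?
C(54+5-1, 5-1) = C(58, 4) = 424270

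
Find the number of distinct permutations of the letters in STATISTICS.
10! / (3! × 3! × 1! × 2! × 1!) = 50400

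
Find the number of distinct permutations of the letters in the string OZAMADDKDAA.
11! / (1! × 4! × 1! × 1! × 3! × 1!) = 277200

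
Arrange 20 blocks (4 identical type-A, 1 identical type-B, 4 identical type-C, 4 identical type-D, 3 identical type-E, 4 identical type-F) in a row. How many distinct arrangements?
20! / (4! × 1! × 4! × 4! × 3! × 4!) = 1222160940000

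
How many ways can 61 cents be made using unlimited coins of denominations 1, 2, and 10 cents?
Coefficient of x^61 in 1/(1-x^1) · 1/(1-x^2) · 1/(1-x^10). Case on j = number of 10-cent coins (j = 0..6); remainder r = 61 - 10j is made from {1,2} in ⌊r/2⌋+1 ways. r = 61, 51, 41, 31, 21, 11, 1 → 31 + 26 + 21 + 16 + 11 + 6 + 1 = 112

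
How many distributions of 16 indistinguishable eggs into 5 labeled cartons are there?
C(16+5-1, 5-1) = C(20, 4) = 4845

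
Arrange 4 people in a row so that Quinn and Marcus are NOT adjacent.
Total - adjacent = 4! - (4-1)!×2 = 24 - 12 = 12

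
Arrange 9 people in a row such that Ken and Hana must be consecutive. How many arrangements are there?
Treat the 2 as one block: (9-2+1)! × 2! = 40320 × 2 = 80640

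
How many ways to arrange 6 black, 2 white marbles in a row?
8! / (6! × 2!) = 28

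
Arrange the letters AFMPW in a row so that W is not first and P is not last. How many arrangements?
By inclusion-exclusion: 5! - 2×(5-1)! + (5-2)! = 120 - 48 + 6 = 78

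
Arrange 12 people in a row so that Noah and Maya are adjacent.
Treat as block: (12-1)! × 2! = 39916800 × 2 = 79833600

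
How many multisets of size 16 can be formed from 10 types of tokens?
C(16+10-1, 10-1) = C(25, 9) = 2042975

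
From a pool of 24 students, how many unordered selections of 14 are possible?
C(24,14) = 24!/(14!×10!) = 1961256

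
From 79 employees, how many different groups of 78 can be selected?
C(79,78) = 79!/(78!×1!) = 79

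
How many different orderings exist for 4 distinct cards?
4! = 24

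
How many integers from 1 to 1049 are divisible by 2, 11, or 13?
⌊1049/2⌋+⌊1049/11⌋+⌊1049/13⌋ - ⌊1049/22⌋-⌊1049/26⌋-⌊1049/143⌋ + ⌊1049/286⌋ = 524+95+80 - 47-40-7 + 3 = 608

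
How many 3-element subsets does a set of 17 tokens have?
C(17,3) = 17!/(3!×14!) = 680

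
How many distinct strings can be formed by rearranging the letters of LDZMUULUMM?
10! / (1! × 2! × 3! × 1! × 3!) = 50400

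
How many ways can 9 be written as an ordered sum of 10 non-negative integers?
C(9+10-1, 10-1) = C(18, 9) = 48620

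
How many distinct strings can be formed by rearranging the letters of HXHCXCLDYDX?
11! / (1! × 2! × 2! × 2! × 3! × 1!) = 831600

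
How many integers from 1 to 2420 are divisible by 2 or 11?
⌊2420/2⌋ + ⌊2420/11⌋ - ⌊2420/22⌋ = 1210 + 220 - 110 = 1320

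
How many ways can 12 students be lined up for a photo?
12! = 479001600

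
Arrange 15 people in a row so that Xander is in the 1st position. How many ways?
Fix one position: (15-1)! = 87178291200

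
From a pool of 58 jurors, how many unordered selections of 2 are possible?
C(58,2) = 58!/(2!×56!) = 1653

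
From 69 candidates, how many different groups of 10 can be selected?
C(69,10) = 69!/(10!×59!) = 340032449328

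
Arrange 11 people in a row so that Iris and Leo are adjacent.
Treat as block: (11-1)! × 2! = 3628800 × 2 = 7257600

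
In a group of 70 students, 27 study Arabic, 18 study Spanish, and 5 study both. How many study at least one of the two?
|A∪B| = |A| + |B| - |A∩B| = 27 + 18 - 5 = 40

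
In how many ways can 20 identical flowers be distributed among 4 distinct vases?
C(20+4-1, 4-1) = C(23, 3) = 1771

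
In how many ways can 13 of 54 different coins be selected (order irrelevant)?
C(54,13) = 54!/(13!×41!) = 1108176102180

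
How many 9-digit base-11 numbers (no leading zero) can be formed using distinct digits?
First digit: 10 choices (nonzero). Then descending: 10 × 10 × 9 × 8 × 7 × 6 × 5 × 4 × 3 = 18144000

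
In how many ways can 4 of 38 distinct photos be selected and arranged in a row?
P(38,4) = 38!/(38-4)! = 1771560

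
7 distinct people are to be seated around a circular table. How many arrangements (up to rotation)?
Circular: fix one position, arrange the rest. (7-1)! = 720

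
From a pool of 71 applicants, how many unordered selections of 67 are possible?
C(71,67) = 71!/(67!×4!) = 971635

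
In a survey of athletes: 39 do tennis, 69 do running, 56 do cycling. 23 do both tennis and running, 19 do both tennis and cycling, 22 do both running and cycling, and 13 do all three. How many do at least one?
|A∪B∪C| = 39+69+56-23-19-22+13 = 113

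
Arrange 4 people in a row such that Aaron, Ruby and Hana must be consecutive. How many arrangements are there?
Treat the 3 as one block: (4-3+1)! × 3! = 2 × 6 = 12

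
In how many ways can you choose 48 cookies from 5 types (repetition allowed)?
C(48+5-1, 5-1) = C(52, 4) = 270725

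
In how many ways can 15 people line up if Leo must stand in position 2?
Fix one position: (15-1)! = 87178291200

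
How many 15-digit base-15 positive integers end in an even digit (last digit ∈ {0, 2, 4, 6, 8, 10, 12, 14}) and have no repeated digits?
Last∈{0,2,4,6,8,10,12,14}. Last=0: 87178291200. Last nonzero: 7×13×P(13,13) = 566658892800. Total = 653837184000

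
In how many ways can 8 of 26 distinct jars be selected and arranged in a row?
P(26,8) = 26!/(26-8)! = 62990928000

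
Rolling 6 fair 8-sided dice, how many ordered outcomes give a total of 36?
Coefficient of x^36 in (x + x² + ... + x^8)^6. By inclusion-exclusion on dice exceeding 8: Σ_j (-1)^j C(6,j)·C(36-1-8j, 5) = C(6,0)·C(35,5) - C(6,1)·C(27,5) + C(6,2)·C(19,5) - C(6,3)·C(11,5) = 1·324632 - 6·80730 + 15·11628 - 20·462 = 5432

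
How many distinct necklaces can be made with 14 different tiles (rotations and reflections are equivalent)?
(14-1)!/2 = 6227020800/2 = 3113510400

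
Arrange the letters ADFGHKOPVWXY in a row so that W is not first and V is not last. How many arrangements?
By inclusion-exclusion: 12! - 2×(12-1)! + (12-2)! = 479001600 - 79833600 + 3628800 = 402796800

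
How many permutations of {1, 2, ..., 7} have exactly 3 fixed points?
Choose the 3 fixed points C(7,3) = 35, derange the rest: !4 = Σ_{j=0}^{4} (-1)^j·4!/j! = 24 - 24 + 12 - 4 + 1 = 9. Product = 35 × 9 = 315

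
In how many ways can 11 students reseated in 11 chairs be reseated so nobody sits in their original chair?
!11 = Σ_{j=0}^{11} (-1)^j·11!/j! = 39916800 - 39916800 + 19958400 - 6652800 + 1663200 - 332640 + 55440 - 7920 + 990 - 110 + 11 - 1 = 14684570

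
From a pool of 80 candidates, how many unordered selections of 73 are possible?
C(80,73) = 80!/(73!×7!) = 3176716400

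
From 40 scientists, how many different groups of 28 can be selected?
C(40,28) = 40!/(28!×12!) = 5586853480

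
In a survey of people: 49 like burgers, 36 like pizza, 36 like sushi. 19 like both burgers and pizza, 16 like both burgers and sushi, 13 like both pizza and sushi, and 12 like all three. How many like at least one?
|A∪B∪C| = 49+36+36-19-16-13+12 = 85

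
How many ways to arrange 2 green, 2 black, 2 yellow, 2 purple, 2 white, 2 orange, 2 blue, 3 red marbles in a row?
17! / (2! × 2! × 2! × 2! × 2! × 2! × 2! × 3!) = 463134672000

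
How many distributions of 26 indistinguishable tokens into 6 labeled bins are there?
C(26+6-1, 6-1) = C(31, 5) = 169911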